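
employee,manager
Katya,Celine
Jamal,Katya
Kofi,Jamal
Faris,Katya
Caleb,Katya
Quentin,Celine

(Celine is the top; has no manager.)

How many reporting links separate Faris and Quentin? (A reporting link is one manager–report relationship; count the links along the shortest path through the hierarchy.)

Faris is 2 levels below Celine, and Quentin is 1 level below Celine (their lowest common manager). The shortest path runs up from Faris to Celine and back down to Quentin: 2 + 1 = 3 links.

3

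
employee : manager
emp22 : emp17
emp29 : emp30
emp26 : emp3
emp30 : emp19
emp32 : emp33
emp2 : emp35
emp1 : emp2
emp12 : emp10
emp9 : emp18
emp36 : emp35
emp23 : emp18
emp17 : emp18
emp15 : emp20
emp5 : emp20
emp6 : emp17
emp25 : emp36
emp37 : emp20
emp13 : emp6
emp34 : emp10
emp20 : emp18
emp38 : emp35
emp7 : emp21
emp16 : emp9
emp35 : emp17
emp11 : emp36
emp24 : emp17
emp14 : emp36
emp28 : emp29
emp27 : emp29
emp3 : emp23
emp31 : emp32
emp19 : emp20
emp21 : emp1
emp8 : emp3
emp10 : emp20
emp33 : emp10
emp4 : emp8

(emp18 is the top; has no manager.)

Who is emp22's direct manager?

emp17

emp22 reports directly to emp17.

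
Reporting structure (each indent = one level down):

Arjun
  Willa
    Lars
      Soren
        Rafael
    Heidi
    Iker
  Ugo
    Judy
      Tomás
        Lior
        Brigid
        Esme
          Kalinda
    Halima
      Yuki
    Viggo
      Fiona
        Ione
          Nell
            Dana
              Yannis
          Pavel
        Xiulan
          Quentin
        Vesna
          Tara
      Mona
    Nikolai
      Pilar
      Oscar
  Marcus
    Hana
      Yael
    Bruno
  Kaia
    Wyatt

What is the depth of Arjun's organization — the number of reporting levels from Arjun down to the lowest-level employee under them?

The longest chain under Arjun runs Arjun → Ugo → Viggo → Fiona → Ione → Nell → Dana → Yannis, which is 7 levels below Arjun.

7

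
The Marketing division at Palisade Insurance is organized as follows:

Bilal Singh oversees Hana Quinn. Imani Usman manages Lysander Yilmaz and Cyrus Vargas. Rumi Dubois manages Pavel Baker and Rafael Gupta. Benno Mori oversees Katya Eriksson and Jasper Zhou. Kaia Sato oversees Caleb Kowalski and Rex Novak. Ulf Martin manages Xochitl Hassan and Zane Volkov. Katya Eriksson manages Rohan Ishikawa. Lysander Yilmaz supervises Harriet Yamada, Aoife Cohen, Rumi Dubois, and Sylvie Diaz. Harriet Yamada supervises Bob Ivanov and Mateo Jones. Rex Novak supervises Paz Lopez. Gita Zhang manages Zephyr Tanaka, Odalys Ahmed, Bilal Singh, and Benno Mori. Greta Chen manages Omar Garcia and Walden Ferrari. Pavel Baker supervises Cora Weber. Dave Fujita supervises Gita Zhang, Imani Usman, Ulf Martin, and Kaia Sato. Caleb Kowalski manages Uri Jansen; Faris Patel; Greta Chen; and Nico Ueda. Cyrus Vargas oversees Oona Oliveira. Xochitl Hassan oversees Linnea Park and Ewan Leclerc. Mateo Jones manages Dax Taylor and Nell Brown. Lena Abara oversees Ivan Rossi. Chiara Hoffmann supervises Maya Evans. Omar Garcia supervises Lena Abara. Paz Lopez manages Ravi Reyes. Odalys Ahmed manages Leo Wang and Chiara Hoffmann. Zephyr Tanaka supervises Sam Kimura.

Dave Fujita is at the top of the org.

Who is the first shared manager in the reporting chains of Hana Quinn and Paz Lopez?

Dave Fujita

Hana Quinn's chain of managers is Bilal Singh, Gita Zhang, Dave Fujita. Paz Lopez's chain of managers is Rex Novak, Kaia Sato, Dave Fujita. The first manager that appears in both chains is Dave Fujita.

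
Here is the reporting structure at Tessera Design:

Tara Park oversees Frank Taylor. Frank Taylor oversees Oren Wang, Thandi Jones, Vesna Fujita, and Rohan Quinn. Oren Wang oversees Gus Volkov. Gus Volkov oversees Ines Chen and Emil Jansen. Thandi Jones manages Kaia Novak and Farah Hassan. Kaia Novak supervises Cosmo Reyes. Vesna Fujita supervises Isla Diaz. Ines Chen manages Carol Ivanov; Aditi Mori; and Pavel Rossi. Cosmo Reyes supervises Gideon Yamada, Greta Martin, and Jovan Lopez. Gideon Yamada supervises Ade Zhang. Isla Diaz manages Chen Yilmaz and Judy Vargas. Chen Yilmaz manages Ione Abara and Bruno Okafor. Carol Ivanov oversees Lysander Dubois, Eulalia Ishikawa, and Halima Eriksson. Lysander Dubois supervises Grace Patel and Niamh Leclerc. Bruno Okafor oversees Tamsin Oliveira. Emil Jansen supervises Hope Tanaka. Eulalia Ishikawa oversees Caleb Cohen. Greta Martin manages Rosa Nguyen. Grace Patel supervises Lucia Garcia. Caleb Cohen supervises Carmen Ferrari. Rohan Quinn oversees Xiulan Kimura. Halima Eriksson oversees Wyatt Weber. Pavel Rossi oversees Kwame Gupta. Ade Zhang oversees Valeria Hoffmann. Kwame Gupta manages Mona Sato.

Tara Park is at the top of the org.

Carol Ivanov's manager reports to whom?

Gus Volkov

Carol Ivanov reports to Ines Chen, and Ines Chen reports to Gus Volkov. So Carol Ivanov's skip-level manager is Gus Volkov.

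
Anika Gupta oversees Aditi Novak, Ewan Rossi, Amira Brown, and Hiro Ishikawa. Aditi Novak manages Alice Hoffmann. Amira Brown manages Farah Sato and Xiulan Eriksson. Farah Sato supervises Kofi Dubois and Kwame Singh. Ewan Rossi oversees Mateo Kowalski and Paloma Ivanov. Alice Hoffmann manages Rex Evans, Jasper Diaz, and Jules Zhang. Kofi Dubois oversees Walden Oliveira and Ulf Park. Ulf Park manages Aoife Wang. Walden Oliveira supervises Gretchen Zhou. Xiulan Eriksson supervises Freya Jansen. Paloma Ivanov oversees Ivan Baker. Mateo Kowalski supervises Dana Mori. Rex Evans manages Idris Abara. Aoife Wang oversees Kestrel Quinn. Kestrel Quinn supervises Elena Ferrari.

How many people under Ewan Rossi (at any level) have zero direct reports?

The people in Ewan Rossi's organization with no one reporting to them are Dana Mori, Ivan Baker. That is 2.

2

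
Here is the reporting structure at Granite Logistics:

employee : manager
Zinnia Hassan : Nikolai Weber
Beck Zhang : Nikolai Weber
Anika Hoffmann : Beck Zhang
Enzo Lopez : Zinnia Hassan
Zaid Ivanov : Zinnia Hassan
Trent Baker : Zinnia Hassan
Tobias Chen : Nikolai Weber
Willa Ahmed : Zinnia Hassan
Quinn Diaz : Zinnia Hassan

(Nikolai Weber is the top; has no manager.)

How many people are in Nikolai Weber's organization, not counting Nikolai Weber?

9

Nikolai Weber directly manages Zinnia Hassan, Beck Zhang, Tobias Chen. Under Zinnia Hassan: Quinn Diaz, Willa Ahmed, Trent Baker, Zaid Ivanov, Enzo Lopez (5). Under Beck Zhang: Anika Hoffmann (1). Tobias Chen has no reports. So Nikolai Weber's organization is 3 direct reports plus everyone under them: 6 + 2 + 1 = 9.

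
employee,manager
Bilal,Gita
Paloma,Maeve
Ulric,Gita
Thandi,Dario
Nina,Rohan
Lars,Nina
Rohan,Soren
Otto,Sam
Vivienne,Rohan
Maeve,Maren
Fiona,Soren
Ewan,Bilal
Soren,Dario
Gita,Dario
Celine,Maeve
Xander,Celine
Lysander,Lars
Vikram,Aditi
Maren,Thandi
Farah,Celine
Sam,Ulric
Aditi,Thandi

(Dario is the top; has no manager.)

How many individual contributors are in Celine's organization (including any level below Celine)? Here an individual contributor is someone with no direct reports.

2

The people in Celine's organization with no one reporting to them are Farah, Xander. That is 2.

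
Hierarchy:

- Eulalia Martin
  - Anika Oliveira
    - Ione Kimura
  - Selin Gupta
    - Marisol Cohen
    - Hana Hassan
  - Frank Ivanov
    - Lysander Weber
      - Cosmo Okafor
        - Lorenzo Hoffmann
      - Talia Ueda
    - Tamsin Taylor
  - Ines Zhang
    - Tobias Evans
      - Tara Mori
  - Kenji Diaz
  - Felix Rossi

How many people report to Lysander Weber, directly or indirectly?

3

Lysander Weber directly manages Cosmo Okafor, Talia Ueda. Under Cosmo Okafor: Lorenzo Hoffmann (1). Talia Ueda has no reports. So Lysander Weber's organization is 2 direct reports plus everyone under them: 2 + 1 = 3.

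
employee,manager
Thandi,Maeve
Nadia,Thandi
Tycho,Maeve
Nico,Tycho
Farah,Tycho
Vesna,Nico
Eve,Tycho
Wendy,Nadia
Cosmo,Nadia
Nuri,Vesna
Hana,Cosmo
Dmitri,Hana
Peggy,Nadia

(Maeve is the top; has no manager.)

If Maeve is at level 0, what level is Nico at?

2

Chain from Nico up to Maeve: Nico → Tycho → Maeve. That is 2 steps up, so Nico is 2 levels below Maeve.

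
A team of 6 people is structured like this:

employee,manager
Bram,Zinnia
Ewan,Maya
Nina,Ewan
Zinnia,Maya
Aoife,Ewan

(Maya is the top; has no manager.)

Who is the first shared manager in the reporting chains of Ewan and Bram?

Maya

Ewan's chain of managers is Maya. Bram's chain of managers is Zinnia, Maya. The first manager that appears in both chains is Maya.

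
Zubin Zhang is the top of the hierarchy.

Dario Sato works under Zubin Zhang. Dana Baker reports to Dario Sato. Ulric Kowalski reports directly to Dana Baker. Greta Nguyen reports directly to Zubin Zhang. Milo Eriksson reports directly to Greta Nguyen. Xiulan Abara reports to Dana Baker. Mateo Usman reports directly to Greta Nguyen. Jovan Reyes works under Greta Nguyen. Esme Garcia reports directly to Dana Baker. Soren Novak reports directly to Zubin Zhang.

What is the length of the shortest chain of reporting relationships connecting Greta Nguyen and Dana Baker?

Greta Nguyen is 1 level below Zubin Zhang, and Dana Baker is 2 levels below Zubin Zhang (their lowest common manager). The shortest path runs up from Greta Nguyen to Zubin Zhang and back down to Dana Baker: 1 + 2 = 3 links.

3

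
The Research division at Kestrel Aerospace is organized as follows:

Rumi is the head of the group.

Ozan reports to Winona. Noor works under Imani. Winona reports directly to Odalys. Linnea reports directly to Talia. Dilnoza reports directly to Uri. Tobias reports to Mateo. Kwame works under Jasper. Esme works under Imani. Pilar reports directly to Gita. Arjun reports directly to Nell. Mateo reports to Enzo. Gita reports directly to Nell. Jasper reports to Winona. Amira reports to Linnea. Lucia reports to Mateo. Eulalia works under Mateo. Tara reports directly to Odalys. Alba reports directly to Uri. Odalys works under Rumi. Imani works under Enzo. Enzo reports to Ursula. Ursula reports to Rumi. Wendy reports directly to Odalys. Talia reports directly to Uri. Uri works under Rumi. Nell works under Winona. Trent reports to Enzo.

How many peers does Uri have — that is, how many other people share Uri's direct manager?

2

Uri reports to Rumi. Rumi's other direct reports are Ursula, Odalys — 2 peers.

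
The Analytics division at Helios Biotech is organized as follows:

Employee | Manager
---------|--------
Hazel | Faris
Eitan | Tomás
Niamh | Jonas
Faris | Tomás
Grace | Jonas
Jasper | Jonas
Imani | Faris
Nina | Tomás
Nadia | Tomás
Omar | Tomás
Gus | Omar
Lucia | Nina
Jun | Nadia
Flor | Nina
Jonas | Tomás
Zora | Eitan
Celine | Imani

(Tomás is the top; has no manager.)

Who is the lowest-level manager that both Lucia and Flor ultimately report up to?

Lucia's chain of managers is Nina, Tomás. Flor's chain of managers is Nina, Tomás. The first manager that appears in both chains is Nina.

Nina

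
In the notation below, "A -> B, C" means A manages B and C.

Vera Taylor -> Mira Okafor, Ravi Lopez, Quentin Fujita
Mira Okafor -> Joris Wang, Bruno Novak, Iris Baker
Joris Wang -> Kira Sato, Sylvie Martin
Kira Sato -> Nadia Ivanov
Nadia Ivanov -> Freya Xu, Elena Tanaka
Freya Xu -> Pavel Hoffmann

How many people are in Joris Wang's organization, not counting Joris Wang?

Joris Wang directly manages Kira Sato, Sylvie Martin. Under Kira Sato: Nadia Ivanov, Elena Tanaka, Freya Xu, Pavel Hoffmann (4). Sylvie Martin has no reports. So Joris Wang's organization is 2 direct reports plus everyone under them: 5 + 1 = 6.

6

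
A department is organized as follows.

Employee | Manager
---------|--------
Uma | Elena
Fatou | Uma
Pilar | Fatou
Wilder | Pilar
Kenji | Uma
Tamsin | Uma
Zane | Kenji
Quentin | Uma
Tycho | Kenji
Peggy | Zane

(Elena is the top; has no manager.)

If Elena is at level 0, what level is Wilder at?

Chain from Wilder up to Elena: Wilder → Pilar → Fatou → Uma → Elena. That is 4 steps up, so Wilder is 4 levels below Elena.

4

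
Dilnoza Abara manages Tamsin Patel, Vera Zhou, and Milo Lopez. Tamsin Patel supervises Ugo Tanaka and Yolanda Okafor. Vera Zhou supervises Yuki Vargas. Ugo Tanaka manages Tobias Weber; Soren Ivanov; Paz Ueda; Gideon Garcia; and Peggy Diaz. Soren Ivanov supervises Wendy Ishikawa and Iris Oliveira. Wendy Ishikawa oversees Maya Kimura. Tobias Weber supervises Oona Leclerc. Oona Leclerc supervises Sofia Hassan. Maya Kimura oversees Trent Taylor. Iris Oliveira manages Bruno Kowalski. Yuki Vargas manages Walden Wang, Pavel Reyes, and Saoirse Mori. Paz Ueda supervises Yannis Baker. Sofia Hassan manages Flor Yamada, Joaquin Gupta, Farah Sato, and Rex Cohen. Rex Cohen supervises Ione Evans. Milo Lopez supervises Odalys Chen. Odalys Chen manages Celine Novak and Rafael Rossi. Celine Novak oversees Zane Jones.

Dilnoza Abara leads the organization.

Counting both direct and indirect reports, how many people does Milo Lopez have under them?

Milo Lopez directly manages Odalys Chen. Under Odalys Chen: Rafael Rossi, Celine Novak, Zane Jones (3). That's 4 in total.

4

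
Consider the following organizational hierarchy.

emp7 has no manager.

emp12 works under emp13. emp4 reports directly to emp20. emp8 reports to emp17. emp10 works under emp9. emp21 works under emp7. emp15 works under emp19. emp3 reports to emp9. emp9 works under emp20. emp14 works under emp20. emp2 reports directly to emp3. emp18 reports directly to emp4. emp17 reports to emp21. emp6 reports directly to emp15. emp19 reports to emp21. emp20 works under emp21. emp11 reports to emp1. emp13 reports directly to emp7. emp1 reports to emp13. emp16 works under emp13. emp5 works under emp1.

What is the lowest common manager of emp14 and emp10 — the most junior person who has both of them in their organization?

emp20

emp14's chain of managers is emp20, emp21, emp7. emp10's chain of managers is emp9, emp20, emp21, emp7. The first manager that appears in both chains is emp20.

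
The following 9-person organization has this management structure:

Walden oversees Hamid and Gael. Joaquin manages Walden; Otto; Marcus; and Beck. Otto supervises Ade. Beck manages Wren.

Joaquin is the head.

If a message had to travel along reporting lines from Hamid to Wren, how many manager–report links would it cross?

Hamid is 2 levels below Joaquin, and Wren is 2 levels below Joaquin (their lowest common manager). The shortest path runs up from Hamid to Joaquin and back down to Wren: 2 + 2 = 4 links.

4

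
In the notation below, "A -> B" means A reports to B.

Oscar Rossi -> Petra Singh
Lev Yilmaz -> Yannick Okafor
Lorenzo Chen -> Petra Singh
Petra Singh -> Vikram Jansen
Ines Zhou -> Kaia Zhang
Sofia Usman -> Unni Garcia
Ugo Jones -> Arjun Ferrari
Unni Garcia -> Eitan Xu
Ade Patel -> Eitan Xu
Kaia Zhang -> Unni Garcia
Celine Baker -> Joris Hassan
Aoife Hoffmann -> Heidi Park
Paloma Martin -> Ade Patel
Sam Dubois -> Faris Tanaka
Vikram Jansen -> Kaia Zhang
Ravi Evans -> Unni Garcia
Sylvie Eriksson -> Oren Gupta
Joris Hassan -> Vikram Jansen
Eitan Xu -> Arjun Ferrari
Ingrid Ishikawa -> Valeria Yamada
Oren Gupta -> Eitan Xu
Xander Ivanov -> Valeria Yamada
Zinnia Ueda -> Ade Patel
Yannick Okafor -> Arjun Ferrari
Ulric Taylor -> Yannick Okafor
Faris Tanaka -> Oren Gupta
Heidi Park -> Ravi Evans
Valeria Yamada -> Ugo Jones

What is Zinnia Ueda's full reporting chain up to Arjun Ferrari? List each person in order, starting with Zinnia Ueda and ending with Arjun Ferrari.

Zinnia Ueda -> Ade Patel -> Eitan Xu -> Arjun Ferrari

Zinnia Ueda reports to Ade Patel. Ade Patel reports to Eitan Xu. Eitan Xu reports to Arjun Ferrari. Arjun Ferrari is at the top.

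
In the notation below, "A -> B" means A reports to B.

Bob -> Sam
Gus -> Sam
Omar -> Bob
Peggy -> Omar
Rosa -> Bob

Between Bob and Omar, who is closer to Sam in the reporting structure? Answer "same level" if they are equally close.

Bob is 1 level below Sam; Omar is 2. Bob is higher.

Bob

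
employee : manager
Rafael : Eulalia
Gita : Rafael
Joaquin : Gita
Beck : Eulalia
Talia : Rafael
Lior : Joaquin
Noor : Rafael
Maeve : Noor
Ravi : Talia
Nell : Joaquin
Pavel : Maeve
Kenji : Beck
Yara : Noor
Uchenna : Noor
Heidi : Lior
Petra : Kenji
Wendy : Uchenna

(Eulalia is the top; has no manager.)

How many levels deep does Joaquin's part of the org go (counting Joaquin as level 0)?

2

The longest chain under Joaquin runs Joaquin → Lior → Heidi, which is 2 levels below Joaquin.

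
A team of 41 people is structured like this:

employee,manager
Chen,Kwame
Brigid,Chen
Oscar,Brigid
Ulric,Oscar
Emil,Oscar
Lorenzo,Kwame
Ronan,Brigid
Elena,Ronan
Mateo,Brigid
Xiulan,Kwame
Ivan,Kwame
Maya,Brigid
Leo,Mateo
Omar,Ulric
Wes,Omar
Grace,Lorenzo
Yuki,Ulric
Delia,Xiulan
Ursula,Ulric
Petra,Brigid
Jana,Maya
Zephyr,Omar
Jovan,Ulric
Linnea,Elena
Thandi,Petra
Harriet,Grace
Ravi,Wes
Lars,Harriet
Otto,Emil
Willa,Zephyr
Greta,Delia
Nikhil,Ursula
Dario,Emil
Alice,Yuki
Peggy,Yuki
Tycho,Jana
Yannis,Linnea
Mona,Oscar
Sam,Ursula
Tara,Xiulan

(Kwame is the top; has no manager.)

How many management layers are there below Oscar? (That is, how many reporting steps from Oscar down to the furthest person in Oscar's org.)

The longest chain under Oscar runs Oscar → Ulric → Omar → Zephyr → Willa, which is 4 levels below Oscar.

4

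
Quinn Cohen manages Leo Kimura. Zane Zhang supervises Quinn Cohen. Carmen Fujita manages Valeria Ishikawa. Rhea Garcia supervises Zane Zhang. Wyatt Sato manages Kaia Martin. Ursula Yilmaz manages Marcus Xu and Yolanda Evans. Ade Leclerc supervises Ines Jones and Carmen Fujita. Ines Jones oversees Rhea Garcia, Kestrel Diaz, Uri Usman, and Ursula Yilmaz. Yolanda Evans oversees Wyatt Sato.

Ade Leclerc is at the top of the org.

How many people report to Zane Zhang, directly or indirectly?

2

Zane Zhang directly manages Quinn Cohen. Under Quinn Cohen: Leo Kimura (1). That's 2 in total.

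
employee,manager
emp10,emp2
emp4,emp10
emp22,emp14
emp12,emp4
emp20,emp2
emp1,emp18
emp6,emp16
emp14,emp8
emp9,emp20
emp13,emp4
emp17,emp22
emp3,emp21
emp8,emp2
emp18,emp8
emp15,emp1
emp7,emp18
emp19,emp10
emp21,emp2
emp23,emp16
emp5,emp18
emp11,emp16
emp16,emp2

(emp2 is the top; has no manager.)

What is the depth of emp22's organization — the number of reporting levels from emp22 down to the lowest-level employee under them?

1

The longest chain under emp22 runs emp22 → emp17, which is 1 level below emp22.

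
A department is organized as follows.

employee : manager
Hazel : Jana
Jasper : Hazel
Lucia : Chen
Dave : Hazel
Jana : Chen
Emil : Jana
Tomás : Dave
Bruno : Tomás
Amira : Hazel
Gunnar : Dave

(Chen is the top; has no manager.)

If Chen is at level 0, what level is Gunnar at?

Chain from Gunnar up to Chen: Gunnar → Dave → Hazel → Jana → Chen. That is 4 steps up, so Gunnar is 4 levels below Chen.

4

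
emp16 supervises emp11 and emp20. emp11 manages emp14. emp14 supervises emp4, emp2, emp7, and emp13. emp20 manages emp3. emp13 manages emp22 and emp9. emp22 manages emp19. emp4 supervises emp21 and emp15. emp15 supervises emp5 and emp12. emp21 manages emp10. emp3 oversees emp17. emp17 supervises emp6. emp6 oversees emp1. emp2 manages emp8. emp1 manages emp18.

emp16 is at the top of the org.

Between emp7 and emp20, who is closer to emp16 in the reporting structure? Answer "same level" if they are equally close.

emp7 is 3 levels below emp16; emp20 is 1. emp20 is higher.

emp20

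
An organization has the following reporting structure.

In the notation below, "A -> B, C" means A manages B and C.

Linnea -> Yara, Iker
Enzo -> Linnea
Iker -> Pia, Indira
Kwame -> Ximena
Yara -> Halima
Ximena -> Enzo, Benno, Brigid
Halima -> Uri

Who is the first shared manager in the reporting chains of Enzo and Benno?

Ximena

Enzo's chain of managers is Ximena, Kwame. Benno's chain of managers is Ximena, Kwame. The first manager that appears in both chains is Ximena.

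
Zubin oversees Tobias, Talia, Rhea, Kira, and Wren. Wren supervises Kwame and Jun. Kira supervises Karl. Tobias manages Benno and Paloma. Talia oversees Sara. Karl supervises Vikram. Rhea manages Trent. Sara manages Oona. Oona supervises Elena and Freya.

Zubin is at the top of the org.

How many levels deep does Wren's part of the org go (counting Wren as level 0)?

1

The longest chain under Wren runs Wren → Jun, which is 1 level below Wren.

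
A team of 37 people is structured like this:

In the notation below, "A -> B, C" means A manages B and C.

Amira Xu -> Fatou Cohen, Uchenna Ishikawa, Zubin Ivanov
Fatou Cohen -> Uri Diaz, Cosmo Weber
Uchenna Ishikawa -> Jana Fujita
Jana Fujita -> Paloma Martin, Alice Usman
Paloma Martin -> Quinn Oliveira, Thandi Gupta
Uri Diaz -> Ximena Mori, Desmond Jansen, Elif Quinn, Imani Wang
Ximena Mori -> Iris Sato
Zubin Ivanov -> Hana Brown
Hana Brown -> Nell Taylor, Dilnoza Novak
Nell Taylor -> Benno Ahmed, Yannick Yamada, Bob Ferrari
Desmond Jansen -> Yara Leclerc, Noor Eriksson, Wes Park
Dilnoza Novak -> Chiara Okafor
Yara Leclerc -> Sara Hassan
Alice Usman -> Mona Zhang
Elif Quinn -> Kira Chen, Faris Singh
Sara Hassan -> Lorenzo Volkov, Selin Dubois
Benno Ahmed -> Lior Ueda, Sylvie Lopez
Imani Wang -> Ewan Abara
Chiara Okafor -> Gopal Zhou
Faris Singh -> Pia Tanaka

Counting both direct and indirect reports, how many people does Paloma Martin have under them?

Paloma Martin directly manages Quinn Oliveira, Thandi Gupta. Quinn Oliveira has no reports. Thandi Gupta has no reports. So Paloma Martin's organization is 2 direct reports plus everyone under them: 1 + 1 = 2.

2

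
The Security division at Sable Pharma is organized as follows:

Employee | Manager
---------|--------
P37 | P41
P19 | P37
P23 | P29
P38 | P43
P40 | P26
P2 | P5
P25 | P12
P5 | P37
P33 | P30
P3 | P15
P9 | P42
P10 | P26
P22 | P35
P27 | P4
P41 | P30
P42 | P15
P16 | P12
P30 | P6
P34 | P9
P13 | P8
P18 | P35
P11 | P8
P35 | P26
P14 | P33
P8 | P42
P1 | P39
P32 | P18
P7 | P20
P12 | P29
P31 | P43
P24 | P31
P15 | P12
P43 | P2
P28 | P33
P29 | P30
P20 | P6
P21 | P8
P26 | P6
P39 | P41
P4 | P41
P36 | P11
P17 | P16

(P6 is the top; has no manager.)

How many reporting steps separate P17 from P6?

Chain from P17 up to P6: P17 → P16 → P12 → P29 → P30 → P6. That is 5 steps up, so P17 is 5 levels below P6.

5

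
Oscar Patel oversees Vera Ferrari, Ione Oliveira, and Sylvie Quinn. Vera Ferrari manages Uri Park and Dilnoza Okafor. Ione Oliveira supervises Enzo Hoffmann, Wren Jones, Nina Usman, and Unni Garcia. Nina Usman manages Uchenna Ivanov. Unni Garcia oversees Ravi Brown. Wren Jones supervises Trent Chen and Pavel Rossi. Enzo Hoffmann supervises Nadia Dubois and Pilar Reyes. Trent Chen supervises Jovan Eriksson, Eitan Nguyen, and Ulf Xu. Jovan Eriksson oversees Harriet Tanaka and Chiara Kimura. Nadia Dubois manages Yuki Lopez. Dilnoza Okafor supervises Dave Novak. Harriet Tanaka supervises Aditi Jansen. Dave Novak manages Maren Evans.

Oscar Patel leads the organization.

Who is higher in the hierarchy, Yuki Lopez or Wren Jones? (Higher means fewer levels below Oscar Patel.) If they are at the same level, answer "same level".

Wren Jones

Yuki Lopez is 4 levels below Oscar Patel; Wren Jones is 2. Wren Jones is higher.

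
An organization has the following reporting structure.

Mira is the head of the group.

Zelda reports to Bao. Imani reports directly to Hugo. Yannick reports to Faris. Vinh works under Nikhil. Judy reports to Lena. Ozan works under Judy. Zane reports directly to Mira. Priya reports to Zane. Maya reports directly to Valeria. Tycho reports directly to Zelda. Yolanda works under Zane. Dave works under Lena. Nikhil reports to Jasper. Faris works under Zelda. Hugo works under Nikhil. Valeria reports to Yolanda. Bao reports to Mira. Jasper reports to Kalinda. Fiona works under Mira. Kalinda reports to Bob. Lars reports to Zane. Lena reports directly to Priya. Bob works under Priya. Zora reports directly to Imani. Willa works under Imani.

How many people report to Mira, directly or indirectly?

Mira directly manages Zane, Bao, Fiona. Under Zane: Yolanda, Valeria, Maya, Lars, Priya, Lena, Judy, Ozan, Dave, Bob, Kalinda, Jasper, Nikhil, Vinh, Hugo, Imani, Zora, Willa (18). Under Bao: Zelda, Tycho, Faris, Yannick (4). Fiona has no reports. So Mira's organization is 3 direct reports plus everyone under them: 19 + 5 + 1 = 25.

25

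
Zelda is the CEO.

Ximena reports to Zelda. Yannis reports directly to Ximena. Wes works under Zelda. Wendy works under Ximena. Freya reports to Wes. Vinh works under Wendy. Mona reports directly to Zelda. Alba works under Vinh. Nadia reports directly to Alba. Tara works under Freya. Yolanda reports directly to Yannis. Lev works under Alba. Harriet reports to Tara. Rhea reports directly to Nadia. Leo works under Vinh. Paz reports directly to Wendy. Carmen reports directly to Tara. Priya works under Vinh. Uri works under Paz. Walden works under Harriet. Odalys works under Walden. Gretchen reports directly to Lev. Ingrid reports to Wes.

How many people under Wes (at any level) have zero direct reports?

3

The people in Wes's organization with no one reporting to them are Ingrid, Carmen, Odalys. That is 3.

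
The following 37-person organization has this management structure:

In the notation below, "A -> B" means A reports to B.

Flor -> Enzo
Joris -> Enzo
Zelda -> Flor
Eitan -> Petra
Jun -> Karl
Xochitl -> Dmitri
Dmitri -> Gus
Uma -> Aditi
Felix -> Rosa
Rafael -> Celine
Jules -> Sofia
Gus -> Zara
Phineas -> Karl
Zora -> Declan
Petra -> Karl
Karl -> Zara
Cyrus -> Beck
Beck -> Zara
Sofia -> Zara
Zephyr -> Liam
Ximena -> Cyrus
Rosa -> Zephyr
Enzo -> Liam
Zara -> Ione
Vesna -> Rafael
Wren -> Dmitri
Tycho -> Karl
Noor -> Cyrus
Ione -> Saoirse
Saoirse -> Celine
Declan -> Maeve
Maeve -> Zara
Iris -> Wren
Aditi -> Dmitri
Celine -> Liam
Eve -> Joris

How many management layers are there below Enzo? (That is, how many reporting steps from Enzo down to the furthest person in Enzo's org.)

The longest chain under Enzo runs Enzo → Joris → Eve, which is 2 levels below Enzo.

2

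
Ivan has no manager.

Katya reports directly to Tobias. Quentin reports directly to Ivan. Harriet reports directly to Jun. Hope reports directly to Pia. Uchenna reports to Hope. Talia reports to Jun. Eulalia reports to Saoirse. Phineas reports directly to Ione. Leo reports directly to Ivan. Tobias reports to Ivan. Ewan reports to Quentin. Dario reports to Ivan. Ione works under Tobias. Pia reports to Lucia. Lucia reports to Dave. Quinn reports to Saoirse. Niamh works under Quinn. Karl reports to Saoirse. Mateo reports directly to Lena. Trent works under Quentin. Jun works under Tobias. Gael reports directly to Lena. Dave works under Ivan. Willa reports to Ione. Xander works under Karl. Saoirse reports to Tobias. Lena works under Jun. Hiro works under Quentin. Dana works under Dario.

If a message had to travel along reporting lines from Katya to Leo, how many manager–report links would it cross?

3

Katya is 2 levels below Ivan, and Leo is 1 level below Ivan (their lowest common manager). The shortest path runs up from Katya to Ivan and back down to Leo: 2 + 1 = 3 links.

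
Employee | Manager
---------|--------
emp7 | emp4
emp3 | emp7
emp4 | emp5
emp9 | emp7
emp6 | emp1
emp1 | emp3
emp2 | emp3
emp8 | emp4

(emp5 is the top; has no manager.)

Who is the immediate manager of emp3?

emp7

emp3 reports directly to emp7.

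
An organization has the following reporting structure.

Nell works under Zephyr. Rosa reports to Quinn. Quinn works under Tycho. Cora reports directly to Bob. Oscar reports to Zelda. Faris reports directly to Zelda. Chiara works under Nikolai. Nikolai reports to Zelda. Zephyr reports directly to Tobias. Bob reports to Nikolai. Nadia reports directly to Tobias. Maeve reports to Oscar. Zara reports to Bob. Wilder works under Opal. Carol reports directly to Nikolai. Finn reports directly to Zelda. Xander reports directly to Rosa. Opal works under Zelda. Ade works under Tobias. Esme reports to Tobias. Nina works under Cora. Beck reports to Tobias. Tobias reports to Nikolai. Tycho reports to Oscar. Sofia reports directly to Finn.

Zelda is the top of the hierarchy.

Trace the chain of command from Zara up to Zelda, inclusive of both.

Zara reports to Bob. Bob reports to Nikolai. Nikolai reports to Zelda. Zelda is at the top.

Zara -> Bob -> Nikolai -> Zelda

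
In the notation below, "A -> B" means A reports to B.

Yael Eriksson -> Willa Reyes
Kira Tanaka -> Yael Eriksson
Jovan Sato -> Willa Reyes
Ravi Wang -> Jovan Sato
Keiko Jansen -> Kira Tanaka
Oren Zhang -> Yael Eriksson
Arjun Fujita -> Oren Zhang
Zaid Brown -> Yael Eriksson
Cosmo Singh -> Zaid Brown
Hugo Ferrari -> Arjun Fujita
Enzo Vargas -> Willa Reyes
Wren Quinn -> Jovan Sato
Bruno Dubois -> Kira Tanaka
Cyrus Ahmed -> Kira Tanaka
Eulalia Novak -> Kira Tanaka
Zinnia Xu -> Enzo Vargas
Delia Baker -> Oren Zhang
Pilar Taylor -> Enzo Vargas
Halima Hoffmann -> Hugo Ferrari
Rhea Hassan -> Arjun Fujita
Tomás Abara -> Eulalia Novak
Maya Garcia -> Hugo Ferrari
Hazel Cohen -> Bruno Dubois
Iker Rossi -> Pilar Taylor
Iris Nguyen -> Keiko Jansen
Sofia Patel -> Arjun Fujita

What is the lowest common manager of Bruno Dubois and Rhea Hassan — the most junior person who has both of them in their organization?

Yael Eriksson

Bruno Dubois's chain of managers is Kira Tanaka, Yael Eriksson, Willa Reyes. Rhea Hassan's chain of managers is Arjun Fujita, Oren Zhang, Yael Eriksson, Willa Reyes. The first manager that appears in both chains is Yael Eriksson.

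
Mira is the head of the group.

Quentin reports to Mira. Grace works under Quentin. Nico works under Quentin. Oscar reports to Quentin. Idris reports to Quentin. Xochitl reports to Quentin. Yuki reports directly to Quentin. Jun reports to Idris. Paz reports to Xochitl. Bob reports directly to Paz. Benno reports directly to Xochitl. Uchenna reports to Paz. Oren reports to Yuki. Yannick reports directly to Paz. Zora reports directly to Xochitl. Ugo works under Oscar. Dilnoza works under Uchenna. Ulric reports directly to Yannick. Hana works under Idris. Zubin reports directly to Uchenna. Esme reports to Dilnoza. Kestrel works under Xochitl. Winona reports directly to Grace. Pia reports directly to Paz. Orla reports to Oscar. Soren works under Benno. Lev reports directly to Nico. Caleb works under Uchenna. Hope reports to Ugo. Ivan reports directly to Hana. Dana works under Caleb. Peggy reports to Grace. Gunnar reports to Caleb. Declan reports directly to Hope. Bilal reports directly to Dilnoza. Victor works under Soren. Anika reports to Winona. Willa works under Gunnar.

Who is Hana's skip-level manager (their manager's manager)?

Quentin

Hana reports to Idris, and Idris reports to Quentin. So Hana's skip-level manager is Quentin.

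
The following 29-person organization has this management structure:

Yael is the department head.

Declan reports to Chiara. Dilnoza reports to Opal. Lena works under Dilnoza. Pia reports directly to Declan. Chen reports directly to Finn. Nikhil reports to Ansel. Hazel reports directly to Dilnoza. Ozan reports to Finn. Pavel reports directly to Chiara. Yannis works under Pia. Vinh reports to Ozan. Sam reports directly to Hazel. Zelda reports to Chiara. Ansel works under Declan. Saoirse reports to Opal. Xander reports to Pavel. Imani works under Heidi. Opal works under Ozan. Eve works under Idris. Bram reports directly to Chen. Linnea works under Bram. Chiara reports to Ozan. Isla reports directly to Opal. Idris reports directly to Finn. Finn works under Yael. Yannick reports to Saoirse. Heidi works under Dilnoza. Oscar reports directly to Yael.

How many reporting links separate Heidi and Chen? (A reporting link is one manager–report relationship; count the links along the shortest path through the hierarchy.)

5

Heidi is 4 levels below Finn, and Chen is 1 level below Finn (their lowest common manager). The shortest path runs up from Heidi to Finn and back down to Chen: 4 + 1 = 5 links.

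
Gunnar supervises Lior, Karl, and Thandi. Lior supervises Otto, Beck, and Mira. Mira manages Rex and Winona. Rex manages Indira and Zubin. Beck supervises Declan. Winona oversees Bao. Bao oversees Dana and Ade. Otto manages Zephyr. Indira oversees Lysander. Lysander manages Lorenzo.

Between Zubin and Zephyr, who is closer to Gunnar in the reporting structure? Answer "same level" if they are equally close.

Zubin is 4 levels below Gunnar; Zephyr is 3. Zephyr is higher.

Zephyr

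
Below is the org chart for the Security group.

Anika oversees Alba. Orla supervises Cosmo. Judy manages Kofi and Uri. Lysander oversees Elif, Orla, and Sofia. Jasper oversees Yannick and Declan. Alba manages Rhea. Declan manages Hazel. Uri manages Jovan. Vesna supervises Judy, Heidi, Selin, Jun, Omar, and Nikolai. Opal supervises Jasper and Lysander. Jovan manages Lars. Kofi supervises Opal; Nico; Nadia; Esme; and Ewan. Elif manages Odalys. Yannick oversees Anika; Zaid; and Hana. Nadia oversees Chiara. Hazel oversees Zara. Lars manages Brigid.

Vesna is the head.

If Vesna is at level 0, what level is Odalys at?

6

Chain from Odalys up to Vesna: Odalys → Elif → Lysander → Opal → Kofi → Judy → Vesna. That is 6 steps up, so Odalys is 6 levels below Vesna.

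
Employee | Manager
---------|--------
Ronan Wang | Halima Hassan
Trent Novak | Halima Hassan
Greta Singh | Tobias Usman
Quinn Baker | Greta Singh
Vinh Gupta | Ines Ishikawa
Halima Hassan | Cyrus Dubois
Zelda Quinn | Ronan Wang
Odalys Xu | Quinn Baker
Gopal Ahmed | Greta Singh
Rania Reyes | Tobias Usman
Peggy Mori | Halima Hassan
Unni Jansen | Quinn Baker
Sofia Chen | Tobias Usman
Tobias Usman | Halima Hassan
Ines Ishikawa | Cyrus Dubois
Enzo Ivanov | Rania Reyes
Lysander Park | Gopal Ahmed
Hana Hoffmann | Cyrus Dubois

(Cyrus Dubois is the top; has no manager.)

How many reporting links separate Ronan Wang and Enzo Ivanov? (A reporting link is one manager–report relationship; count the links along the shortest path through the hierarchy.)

Ronan Wang is 1 level below Halima Hassan, and Enzo Ivanov is 3 levels below Halima Hassan (their lowest common manager). The shortest path runs up from Ronan Wang to Halima Hassan and back down to Enzo Ivanov: 1 + 3 = 4 links.

4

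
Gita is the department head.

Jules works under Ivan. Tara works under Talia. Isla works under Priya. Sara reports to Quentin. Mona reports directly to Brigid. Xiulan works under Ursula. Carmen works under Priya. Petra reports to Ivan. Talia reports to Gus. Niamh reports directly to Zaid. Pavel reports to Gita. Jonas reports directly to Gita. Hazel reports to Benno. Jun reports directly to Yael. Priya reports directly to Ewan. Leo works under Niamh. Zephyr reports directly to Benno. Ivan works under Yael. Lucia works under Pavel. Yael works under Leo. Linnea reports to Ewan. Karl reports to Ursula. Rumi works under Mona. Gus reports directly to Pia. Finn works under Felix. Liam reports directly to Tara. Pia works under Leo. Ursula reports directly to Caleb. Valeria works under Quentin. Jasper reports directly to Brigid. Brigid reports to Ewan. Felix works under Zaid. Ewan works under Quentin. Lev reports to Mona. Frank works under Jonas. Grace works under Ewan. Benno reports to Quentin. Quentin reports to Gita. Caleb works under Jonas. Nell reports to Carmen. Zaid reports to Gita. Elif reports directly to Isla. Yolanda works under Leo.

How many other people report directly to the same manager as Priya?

Priya reports to Ewan. Ewan's other direct reports are Brigid, Grace, Linnea — 3 peers.

3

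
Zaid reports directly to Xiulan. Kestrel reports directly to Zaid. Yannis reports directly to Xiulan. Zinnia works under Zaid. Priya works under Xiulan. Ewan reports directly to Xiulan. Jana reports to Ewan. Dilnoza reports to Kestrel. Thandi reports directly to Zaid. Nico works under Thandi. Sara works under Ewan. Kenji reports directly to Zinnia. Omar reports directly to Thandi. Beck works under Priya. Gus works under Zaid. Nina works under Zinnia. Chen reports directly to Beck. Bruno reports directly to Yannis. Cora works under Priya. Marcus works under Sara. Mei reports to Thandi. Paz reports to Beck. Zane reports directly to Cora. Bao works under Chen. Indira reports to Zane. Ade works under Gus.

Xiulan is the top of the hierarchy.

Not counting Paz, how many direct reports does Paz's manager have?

1

Paz reports to Beck. Beck's other direct reports are Chen — 1 peer.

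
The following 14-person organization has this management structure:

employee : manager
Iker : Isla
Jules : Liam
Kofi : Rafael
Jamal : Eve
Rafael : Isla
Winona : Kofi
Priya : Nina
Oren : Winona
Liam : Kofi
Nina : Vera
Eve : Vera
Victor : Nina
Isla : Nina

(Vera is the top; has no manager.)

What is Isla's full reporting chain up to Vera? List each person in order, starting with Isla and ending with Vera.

Isla reports to Nina. Nina reports to Vera. Vera is at the top.

Isla -> Nina -> Vera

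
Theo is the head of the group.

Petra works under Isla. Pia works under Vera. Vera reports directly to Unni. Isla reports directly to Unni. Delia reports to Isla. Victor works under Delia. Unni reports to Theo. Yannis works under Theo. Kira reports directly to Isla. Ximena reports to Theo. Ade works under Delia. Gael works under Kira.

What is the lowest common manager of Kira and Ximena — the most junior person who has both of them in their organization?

Theo

Kira's chain of managers is Isla, Unni, Theo. Ximena's chain of managers is Theo. The first manager that appears in both chains is Theo.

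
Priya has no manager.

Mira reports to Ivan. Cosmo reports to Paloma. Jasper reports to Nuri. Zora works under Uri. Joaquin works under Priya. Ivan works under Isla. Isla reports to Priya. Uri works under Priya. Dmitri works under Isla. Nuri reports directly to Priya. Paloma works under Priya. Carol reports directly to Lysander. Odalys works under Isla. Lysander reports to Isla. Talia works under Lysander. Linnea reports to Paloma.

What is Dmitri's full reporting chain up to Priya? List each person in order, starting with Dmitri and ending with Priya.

Dmitri reports to Isla. Isla reports to Priya. Priya is at the top.

Dmitri -> Isla -> Priya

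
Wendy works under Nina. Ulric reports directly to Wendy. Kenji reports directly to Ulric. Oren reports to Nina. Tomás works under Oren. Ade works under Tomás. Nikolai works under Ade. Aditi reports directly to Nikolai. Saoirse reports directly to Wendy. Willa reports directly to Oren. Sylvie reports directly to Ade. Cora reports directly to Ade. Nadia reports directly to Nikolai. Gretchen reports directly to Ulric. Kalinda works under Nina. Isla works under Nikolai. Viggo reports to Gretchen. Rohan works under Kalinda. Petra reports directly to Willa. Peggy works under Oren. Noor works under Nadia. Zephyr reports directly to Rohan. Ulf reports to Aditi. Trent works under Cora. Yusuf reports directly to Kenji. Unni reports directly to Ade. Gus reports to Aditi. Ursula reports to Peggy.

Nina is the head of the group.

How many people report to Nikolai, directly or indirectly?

6

Nikolai directly manages Aditi, Nadia, Isla. Under Aditi: Gus, Ulf (2). Under Nadia: Noor (1). Isla has no reports. So Nikolai's organization is 3 direct reports plus everyone under them: 3 + 2 + 1 = 6.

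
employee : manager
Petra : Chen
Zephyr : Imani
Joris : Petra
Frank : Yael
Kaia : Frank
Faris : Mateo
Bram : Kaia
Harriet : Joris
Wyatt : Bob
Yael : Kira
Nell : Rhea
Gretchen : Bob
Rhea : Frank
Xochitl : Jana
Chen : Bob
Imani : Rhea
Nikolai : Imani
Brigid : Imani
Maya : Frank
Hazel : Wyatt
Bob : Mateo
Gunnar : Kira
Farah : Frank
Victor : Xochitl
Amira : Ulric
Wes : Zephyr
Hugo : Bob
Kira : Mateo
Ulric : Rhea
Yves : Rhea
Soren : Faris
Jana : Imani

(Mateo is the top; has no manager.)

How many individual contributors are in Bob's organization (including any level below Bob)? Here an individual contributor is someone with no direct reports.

4

The people in Bob's organization with no one reporting to them are Gretchen, Harriet, Hazel, Hugo. That is 4.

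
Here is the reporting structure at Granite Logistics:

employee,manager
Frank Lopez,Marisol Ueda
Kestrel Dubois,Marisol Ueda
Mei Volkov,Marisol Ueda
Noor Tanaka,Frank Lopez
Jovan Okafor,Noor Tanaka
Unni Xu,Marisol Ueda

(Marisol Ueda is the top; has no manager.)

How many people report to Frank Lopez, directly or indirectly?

2

Frank Lopez directly manages Noor Tanaka. Under Noor Tanaka: Jovan Okafor (1). That's 2 in total.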